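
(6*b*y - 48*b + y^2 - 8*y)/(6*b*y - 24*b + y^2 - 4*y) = (y - 8)/(y - 4)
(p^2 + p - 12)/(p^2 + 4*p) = (p - 3)/p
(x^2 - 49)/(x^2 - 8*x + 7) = (x + 7)/(x - 1)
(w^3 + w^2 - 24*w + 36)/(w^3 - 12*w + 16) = (w^2 + 3*w - 18)/(w^2 + 2*w - 8)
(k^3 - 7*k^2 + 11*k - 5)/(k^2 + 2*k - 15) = (k^3 - 7*k^2 + 11*k - 5)/(k^2 + 2*k - 15)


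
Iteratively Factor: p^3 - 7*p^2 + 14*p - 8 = (p - 2)*(p^2 - 5*p + 4) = (p - 2)*(p - 1)*(p - 4)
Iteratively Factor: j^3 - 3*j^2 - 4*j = (j - 4)*(j^2 + j) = j*(j - 4)*(j + 1)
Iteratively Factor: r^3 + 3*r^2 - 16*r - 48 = (r + 4)*(r^2 - r - 12) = (r - 4)*(r + 4)*(r + 3)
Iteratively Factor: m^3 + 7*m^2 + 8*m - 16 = (m + 4)*(m^2 + 3*m - 4) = (m - 1)*(m + 4)*(m + 4)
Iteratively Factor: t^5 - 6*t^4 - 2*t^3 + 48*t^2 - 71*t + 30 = (t - 1)*(t^4 - 5*t^3 - 7*t^2 + 41*t - 30) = (t - 5)*(t - 1)*(t^3 - 7*t + 6) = (t - 5)*(t - 1)^2*(t^2 + t - 6) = (t - 5)*(t - 1)^2*(t + 3)*(t - 2)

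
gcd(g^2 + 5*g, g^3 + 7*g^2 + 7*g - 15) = g + 5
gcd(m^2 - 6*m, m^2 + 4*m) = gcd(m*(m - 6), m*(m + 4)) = m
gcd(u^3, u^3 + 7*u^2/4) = u^2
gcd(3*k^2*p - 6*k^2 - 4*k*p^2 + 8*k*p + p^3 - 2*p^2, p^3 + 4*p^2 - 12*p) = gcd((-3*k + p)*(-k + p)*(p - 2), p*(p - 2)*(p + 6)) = p - 2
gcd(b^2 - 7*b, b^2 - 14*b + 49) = b - 7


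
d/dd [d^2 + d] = 2*d + 1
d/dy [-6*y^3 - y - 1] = -18*y^2 - 1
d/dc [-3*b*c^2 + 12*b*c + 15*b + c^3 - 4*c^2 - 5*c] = -6*b*c + 12*b + 3*c^2 - 8*c - 5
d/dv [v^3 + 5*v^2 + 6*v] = 3*v^2 + 10*v + 6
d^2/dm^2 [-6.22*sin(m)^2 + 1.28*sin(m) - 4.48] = 24.88*sin(m)^2 - 1.28*sin(m) - 12.44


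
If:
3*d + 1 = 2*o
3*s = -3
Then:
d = 2*o/3 - 1/3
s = -1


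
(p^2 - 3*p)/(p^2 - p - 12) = p*(3 - p)/(-p^2 + p + 12)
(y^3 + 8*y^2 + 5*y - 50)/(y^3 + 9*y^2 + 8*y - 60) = (y + 5)/(y + 6)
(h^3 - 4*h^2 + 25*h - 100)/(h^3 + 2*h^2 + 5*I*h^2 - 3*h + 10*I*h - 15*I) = (h^2 - h*(4 + 5*I) + 20*I)/(h^2 + 2*h - 3)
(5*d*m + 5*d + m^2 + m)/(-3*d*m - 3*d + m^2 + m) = (-5*d - m)/(3*d - m)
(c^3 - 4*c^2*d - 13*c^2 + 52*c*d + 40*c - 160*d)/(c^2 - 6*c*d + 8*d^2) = (c^2 - 13*c + 40)/(c - 2*d)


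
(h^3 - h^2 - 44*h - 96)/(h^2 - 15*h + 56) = (h^2 + 7*h + 12)/(h - 7)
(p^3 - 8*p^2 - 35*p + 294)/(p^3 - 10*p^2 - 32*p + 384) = (p^2 - 14*p + 49)/(p^2 - 16*p + 64)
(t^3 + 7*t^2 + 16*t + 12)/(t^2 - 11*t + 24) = (t^3 + 7*t^2 + 16*t + 12)/(t^2 - 11*t + 24)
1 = 1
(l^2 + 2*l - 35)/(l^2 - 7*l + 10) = (l + 7)/(l - 2)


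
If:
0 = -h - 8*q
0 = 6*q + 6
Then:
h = 8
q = -1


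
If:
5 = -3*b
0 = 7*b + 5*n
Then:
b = -5/3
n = 7/3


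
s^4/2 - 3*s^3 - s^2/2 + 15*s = s*(s/2 + 1)*(s - 5)*(s - 3)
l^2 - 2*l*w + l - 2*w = (l + 1)*(l - 2*w)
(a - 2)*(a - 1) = a^2 - 3*a + 2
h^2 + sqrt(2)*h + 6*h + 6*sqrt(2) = (h + 6)*(h + sqrt(2))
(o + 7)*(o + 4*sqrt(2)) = o^2 + 4*sqrt(2)*o + 7*o + 28*sqrt(2)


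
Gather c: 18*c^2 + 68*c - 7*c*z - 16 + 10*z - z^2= 18*c^2 + c*(68 - 7*z) - z^2 + 10*z - 16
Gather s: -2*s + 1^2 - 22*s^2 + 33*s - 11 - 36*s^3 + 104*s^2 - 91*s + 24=-36*s^3 + 82*s^2 - 60*s + 14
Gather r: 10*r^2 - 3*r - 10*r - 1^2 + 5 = 10*r^2 - 13*r + 4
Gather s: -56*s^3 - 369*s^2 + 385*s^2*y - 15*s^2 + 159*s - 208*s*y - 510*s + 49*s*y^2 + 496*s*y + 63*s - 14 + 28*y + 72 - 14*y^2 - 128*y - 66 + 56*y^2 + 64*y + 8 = -56*s^3 + s^2*(385*y - 384) + s*(49*y^2 + 288*y - 288) + 42*y^2 - 36*y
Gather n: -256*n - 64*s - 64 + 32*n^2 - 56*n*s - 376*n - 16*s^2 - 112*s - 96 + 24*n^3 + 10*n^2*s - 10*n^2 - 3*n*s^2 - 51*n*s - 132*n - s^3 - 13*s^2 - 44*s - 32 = 24*n^3 + n^2*(10*s + 22) + n*(-3*s^2 - 107*s - 764) - s^3 - 29*s^2 - 220*s - 192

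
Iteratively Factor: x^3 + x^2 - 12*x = (x - 3)*(x^2 + 4*x) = (x - 3)*(x + 4)*(x)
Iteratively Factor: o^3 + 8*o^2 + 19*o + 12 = (o + 3)*(o^2 + 5*o + 4) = (o + 1)*(o + 3)*(o + 4)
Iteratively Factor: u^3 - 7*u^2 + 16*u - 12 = (u - 2)*(u^2 - 5*u + 6) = (u - 3)*(u - 2)*(u - 2)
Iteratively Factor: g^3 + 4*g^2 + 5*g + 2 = (g + 1)*(g^2 + 3*g + 2) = (g + 1)*(g + 2)*(g + 1)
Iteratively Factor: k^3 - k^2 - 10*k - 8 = (k - 4)*(k^2 + 3*k + 2) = (k - 4)*(k + 2)*(k + 1)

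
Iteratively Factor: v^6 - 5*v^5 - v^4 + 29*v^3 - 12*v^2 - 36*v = (v + 1)*(v^5 - 6*v^4 + 5*v^3 + 24*v^2 - 36*v) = v*(v + 1)*(v^4 - 6*v^3 + 5*v^2 + 24*v - 36) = v*(v + 1)*(v + 2)*(v^3 - 8*v^2 + 21*v - 18) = v*(v - 2)*(v + 1)*(v + 2)*(v^2 - 6*v + 9) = v*(v - 3)*(v - 2)*(v + 1)*(v + 2)*(v - 3)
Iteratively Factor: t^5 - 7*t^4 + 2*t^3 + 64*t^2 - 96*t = (t + 3)*(t^4 - 10*t^3 + 32*t^2 - 32*t) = (t - 4)*(t + 3)*(t^3 - 6*t^2 + 8*t) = (t - 4)*(t - 2)*(t + 3)*(t^2 - 4*t) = t*(t - 4)*(t - 2)*(t + 3)*(t - 4)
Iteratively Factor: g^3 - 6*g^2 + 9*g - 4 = (g - 1)*(g^2 - 5*g + 4) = (g - 1)^2*(g - 4)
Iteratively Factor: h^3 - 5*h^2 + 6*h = (h)*(h^2 - 5*h + 6) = h*(h - 2)*(h - 3)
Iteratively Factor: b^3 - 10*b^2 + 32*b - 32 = (b - 4)*(b^2 - 6*b + 8) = (b - 4)^2*(b - 2)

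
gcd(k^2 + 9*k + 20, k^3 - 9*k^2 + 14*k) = 1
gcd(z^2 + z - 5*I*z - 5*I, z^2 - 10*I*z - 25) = z - 5*I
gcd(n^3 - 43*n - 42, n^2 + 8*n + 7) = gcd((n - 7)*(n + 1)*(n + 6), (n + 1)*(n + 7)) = n + 1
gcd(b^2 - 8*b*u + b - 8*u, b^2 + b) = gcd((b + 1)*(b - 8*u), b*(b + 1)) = b + 1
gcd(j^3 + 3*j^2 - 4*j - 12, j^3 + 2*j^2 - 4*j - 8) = j^2 - 4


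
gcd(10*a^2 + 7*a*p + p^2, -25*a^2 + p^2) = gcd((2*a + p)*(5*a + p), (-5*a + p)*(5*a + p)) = 5*a + p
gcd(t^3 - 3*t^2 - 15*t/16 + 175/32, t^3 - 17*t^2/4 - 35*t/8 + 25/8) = t + 5/4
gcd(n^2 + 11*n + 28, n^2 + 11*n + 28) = n^2 + 11*n + 28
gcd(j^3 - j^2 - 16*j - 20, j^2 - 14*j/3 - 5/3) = j - 5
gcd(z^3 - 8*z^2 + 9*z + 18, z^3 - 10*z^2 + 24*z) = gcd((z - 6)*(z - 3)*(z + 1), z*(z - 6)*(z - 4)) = z - 6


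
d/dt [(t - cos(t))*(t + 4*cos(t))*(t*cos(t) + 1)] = -t^3*sin(t) - 3*t^2*sin(2*t) + 3*t^2*cos(t) + 3*t*sin(3*t) + 3*t*cos(2*t) + 5*t + 4*sin(2*t) - cos(3*t)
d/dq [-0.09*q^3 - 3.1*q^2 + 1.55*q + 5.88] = -0.27*q^2 - 6.2*q + 1.55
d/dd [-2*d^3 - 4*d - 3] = -6*d^2 - 4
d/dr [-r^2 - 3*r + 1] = -2*r - 3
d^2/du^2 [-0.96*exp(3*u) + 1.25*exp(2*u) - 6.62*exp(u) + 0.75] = (-8.64*exp(2*u) + 5.0*exp(u) - 6.62)*exp(u)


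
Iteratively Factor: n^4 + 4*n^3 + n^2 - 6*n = (n)*(n^3 + 4*n^2 + n - 6) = n*(n + 3)*(n^2 + n - 2) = n*(n - 1)*(n + 3)*(n + 2)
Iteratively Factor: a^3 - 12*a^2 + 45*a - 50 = (a - 5)*(a^2 - 7*a + 10) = (a - 5)*(a - 2)*(a - 5)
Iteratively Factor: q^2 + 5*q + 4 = (q + 4)*(q + 1)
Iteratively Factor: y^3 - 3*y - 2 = (y - 2)*(y^2 + 2*y + 1) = (y - 2)*(y + 1)*(y + 1)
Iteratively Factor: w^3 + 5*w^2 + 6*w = (w)*(w^2 + 5*w + 6) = w*(w + 2)*(w + 3)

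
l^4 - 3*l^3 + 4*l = l*(l - 2)^2*(l + 1)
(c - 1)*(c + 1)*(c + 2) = c^3 + 2*c^2 - c - 2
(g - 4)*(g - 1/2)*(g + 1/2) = g^3 - 4*g^2 - g/4 + 1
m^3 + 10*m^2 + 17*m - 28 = (m - 1)*(m + 4)*(m + 7)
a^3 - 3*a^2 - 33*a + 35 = (a - 7)*(a - 1)*(a + 5)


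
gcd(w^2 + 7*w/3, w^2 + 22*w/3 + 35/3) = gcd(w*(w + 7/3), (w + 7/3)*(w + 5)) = w + 7/3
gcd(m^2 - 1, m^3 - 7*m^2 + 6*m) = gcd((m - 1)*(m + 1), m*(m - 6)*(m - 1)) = m - 1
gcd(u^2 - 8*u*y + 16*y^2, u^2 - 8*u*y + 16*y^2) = u^2 - 8*u*y + 16*y^2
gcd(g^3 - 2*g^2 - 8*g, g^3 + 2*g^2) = g^2 + 2*g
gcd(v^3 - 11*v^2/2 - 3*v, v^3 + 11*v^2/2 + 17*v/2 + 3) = v + 1/2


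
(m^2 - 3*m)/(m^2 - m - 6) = m/(m + 2)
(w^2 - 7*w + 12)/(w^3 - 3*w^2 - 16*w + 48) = 1/(w + 4)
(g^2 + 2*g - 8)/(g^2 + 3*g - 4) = (g - 2)/(g - 1)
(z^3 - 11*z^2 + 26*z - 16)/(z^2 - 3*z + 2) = z - 8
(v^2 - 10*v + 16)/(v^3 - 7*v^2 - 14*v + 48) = 1/(v + 3)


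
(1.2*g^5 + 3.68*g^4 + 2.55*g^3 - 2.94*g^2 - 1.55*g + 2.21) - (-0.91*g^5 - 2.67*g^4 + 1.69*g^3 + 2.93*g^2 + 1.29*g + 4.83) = 2.11*g^5 + 6.35*g^4 + 0.86*g^3 - 5.87*g^2 - 2.84*g - 2.62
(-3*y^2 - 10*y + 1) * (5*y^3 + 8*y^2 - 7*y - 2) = -15*y^5 - 74*y^4 - 54*y^3 + 84*y^2 + 13*y - 2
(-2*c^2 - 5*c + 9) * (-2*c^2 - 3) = 4*c^4 + 10*c^3 - 12*c^2 + 15*c - 27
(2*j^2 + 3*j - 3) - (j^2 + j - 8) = j^2 + 2*j + 5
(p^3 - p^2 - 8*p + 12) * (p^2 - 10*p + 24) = p^5 - 11*p^4 + 26*p^3 + 68*p^2 - 312*p + 288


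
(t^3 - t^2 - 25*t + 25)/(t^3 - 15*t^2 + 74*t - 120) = (t^2 + 4*t - 5)/(t^2 - 10*t + 24)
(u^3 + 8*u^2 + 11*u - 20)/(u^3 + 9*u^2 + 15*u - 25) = (u + 4)/(u + 5)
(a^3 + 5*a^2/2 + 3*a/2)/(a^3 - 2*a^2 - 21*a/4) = 2*(a + 1)/(2*a - 7)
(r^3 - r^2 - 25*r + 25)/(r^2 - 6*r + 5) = r + 5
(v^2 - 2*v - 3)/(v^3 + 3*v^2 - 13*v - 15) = 1/(v + 5)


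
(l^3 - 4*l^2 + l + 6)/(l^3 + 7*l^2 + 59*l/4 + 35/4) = 4*(l^2 - 5*l + 6)/(4*l^2 + 24*l + 35)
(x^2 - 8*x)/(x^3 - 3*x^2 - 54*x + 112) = x/(x^2 + 5*x - 14)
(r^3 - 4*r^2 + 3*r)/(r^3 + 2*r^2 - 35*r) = (r^2 - 4*r + 3)/(r^2 + 2*r - 35)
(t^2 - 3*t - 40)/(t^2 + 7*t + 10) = (t - 8)/(t + 2)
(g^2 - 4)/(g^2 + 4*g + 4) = (g - 2)/(g + 2)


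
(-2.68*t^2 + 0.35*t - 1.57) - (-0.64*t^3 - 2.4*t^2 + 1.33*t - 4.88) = 0.64*t^3 - 0.28*t^2 - 0.98*t + 3.31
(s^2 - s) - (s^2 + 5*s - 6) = 6 - 6*s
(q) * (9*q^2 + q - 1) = 9*q^3 + q^2 - q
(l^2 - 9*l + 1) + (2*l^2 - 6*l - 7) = 3*l^2 - 15*l - 6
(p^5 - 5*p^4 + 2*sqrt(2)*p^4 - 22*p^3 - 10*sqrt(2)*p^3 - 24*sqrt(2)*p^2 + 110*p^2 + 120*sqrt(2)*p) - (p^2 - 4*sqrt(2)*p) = p^5 - 5*p^4 + 2*sqrt(2)*p^4 - 22*p^3 - 10*sqrt(2)*p^3 - 24*sqrt(2)*p^2 + 109*p^2 + 124*sqrt(2)*p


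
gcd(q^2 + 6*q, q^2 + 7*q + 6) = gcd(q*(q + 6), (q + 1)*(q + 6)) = q + 6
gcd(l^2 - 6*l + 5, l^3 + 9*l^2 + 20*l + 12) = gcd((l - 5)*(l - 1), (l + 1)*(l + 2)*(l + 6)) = 1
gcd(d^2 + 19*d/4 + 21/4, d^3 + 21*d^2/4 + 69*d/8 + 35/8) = d + 7/4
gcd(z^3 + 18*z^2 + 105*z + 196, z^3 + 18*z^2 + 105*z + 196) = z^3 + 18*z^2 + 105*z + 196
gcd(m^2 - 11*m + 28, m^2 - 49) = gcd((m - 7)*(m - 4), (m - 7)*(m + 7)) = m - 7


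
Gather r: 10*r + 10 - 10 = 10*r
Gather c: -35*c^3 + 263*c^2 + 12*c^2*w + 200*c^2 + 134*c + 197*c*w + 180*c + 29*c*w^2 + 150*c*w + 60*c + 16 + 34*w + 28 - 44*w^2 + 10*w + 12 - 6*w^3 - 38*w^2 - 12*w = -35*c^3 + c^2*(12*w + 463) + c*(29*w^2 + 347*w + 374) - 6*w^3 - 82*w^2 + 32*w + 56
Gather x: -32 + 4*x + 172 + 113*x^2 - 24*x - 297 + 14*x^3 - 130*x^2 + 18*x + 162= 14*x^3 - 17*x^2 - 2*x + 5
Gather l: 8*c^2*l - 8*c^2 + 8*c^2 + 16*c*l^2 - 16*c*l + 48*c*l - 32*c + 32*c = 16*c*l^2 + l*(8*c^2 + 32*c)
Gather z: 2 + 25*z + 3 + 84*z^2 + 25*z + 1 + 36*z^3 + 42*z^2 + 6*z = 36*z^3 + 126*z^2 + 56*z + 6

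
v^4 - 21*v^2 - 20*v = v*(v - 5)*(v + 1)*(v + 4)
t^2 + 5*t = t*(t + 5)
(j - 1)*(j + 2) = j^2 + j - 2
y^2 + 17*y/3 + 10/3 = (y + 2/3)*(y + 5)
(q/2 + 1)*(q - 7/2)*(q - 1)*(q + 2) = q^4/2 - q^3/4 - 21*q^2/4 - 2*q + 7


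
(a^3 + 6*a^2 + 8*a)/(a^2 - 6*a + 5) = a*(a^2 + 6*a + 8)/(a^2 - 6*a + 5)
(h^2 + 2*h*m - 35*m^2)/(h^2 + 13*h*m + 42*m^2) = (h - 5*m)/(h + 6*m)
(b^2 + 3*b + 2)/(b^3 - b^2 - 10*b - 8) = 1/(b - 4)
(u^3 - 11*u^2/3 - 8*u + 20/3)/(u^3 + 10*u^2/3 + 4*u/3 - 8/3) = (u - 5)/(u + 2)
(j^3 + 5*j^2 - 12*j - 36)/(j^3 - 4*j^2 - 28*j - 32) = (j^2 + 3*j - 18)/(j^2 - 6*j - 16)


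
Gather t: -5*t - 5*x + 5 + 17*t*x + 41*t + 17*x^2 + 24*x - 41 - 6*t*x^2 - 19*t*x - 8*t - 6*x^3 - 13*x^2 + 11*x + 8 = t*(-6*x^2 - 2*x + 28) - 6*x^3 + 4*x^2 + 30*x - 28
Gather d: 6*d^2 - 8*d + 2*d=6*d^2 - 6*d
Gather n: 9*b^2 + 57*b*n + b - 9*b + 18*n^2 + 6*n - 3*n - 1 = 9*b^2 - 8*b + 18*n^2 + n*(57*b + 3) - 1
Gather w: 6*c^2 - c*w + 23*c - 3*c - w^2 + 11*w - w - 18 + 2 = 6*c^2 + 20*c - w^2 + w*(10 - c) - 16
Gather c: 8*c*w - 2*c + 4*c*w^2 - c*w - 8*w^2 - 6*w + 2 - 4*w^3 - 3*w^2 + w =c*(4*w^2 + 7*w - 2) - 4*w^3 - 11*w^2 - 5*w + 2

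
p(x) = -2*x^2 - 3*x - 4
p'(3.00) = -15.00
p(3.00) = -31.00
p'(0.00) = -3.00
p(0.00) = -4.00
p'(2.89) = -14.56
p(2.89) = -29.37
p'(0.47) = -4.88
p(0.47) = -5.85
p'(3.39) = -16.56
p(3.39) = -37.15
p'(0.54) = -5.16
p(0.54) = -6.20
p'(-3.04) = 9.16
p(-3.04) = -13.36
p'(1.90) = -10.60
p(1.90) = -16.92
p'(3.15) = -15.60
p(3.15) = -33.30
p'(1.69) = -9.76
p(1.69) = -14.78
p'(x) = -4*x - 3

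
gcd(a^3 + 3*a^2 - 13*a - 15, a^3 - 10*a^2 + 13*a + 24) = a^2 - 2*a - 3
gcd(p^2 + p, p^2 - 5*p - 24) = 1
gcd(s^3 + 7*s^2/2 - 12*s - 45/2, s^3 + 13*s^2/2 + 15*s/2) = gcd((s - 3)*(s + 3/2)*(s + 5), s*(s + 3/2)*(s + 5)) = s^2 + 13*s/2 + 15/2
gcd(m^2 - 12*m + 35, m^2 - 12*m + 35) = m^2 - 12*m + 35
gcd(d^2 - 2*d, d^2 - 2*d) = d^2 - 2*d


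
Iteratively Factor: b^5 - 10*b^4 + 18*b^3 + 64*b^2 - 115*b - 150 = (b + 2)*(b^4 - 12*b^3 + 42*b^2 - 20*b - 75) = (b - 3)*(b + 2)*(b^3 - 9*b^2 + 15*b + 25) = (b - 5)*(b - 3)*(b + 2)*(b^2 - 4*b - 5) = (b - 5)*(b - 3)*(b + 1)*(b + 2)*(b - 5)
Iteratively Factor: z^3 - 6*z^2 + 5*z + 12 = (z + 1)*(z^2 - 7*z + 12) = (z - 4)*(z + 1)*(z - 3)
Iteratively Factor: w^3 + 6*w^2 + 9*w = (w + 3)*(w^2 + 3*w) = w*(w + 3)*(w + 3)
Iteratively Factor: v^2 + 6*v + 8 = (v + 2)*(v + 4)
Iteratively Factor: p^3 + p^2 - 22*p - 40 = (p + 4)*(p^2 - 3*p - 10) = (p + 2)*(p + 4)*(p - 5)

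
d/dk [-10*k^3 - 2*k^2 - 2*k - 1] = -30*k^2 - 4*k - 2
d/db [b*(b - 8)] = 2*b - 8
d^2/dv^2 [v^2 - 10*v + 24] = 2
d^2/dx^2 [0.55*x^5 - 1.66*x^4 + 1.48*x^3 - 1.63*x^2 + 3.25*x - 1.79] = 11.0*x^3 - 19.92*x^2 + 8.88*x - 3.26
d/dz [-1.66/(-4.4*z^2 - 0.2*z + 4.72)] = (-14.608*z - 0.332)/(4.4*z^2 + 0.2*z - 4.72)^2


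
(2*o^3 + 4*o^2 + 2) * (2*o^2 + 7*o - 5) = 4*o^5 + 22*o^4 + 18*o^3 - 16*o^2 + 14*o - 10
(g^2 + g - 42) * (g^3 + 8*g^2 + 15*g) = g^5 + 9*g^4 - 19*g^3 - 321*g^2 - 630*g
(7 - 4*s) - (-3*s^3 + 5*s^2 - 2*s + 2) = 3*s^3 - 5*s^2 - 2*s + 5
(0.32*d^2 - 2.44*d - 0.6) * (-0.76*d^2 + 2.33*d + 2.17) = -0.2432*d^4 + 2.6*d^3 - 4.5348*d^2 - 6.6928*d - 1.302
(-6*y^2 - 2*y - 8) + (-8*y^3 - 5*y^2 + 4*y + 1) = -8*y^3 - 11*y^2 + 2*y - 7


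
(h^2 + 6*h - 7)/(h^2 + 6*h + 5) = (h^2 + 6*h - 7)/(h^2 + 6*h + 5)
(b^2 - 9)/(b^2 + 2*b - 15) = (b + 3)/(b + 5)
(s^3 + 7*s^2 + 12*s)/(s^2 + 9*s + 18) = s*(s + 4)/(s + 6)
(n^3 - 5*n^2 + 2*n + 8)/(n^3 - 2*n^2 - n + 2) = (n - 4)/(n - 1)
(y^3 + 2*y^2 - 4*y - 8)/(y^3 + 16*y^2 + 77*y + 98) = (y^2 - 4)/(y^2 + 14*y + 49)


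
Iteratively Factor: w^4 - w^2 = (w)*(w^3 - w) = w*(w - 1)*(w^2 + w) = w*(w - 1)*(w + 1)*(w)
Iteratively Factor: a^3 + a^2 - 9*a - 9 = (a - 3)*(a^2 + 4*a + 3) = (a - 3)*(a + 3)*(a + 1)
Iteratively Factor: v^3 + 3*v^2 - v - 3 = (v + 3)*(v^2 - 1) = (v - 1)*(v + 3)*(v + 1)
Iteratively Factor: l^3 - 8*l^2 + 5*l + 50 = (l - 5)*(l^2 - 3*l - 10) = (l - 5)^2*(l + 2)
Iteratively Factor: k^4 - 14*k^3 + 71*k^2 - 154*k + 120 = (k - 4)*(k^3 - 10*k^2 + 31*k - 30) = (k - 5)*(k - 4)*(k^2 - 5*k + 6) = (k - 5)*(k - 4)*(k - 2)*(k - 3)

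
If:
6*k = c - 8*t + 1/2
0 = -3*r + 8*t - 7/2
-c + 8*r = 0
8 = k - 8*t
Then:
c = -576/13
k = -133/26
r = -72/13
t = -341/208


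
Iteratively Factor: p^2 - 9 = (p - 3)*(p + 3)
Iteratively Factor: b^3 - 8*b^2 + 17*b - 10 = (b - 5)*(b^2 - 3*b + 2) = (b - 5)*(b - 1)*(b - 2)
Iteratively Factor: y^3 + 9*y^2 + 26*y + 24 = (y + 4)*(y^2 + 5*y + 6) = (y + 3)*(y + 4)*(y + 2)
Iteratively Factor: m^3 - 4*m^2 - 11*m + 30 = (m - 5)*(m^2 + m - 6) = (m - 5)*(m - 2)*(m + 3)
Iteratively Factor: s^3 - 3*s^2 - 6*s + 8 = (s + 2)*(s^2 - 5*s + 4) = (s - 1)*(s + 2)*(s - 4)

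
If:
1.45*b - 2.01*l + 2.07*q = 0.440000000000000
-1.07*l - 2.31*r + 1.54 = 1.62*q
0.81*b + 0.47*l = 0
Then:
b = 0.405988596401379*r - 0.210139025052474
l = 0.362154489984051 - 0.699682474649186*r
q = 0.711416478837695 - 0.96378997044776*r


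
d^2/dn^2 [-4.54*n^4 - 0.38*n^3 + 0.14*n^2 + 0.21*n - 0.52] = -54.48*n^2 - 2.28*n + 0.28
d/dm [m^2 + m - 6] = 2*m + 1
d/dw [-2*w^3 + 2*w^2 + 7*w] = -6*w^2 + 4*w + 7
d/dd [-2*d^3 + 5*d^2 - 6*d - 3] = -6*d^2 + 10*d - 6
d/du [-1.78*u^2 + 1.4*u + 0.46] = 1.4 - 3.56*u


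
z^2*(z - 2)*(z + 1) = z^4 - z^3 - 2*z^2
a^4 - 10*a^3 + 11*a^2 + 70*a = a*(a - 7)*(a - 5)*(a + 2)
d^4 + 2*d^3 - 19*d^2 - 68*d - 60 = (d - 5)*(d + 2)^2*(d + 3)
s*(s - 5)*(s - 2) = s^3 - 7*s^2 + 10*s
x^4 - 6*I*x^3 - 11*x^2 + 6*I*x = x*(x - 3*I)*(x - 2*I)*(x - I)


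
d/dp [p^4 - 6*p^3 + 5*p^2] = 2*p*(2*p^2 - 9*p + 5)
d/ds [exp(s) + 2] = exp(s)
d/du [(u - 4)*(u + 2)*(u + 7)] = 3*u^2 + 10*u - 22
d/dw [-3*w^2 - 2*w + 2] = -6*w - 2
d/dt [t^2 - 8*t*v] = 2*t - 8*v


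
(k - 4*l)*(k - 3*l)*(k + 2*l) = k^3 - 5*k^2*l - 2*k*l^2 + 24*l^3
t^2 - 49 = (t - 7)*(t + 7)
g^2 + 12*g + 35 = (g + 5)*(g + 7)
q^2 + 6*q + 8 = (q + 2)*(q + 4)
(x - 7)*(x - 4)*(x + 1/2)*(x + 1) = x^4 - 19*x^3/2 + 12*x^2 + 73*x/2 + 14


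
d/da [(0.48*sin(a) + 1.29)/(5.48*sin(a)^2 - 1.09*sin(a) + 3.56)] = (-2.6304*sin(a)^2 - 14.1384*sin(a) + 3.1149)*cos(a)/(30.0304*sin(a)^4 - 11.9464*sin(a)^3 + 40.2057*sin(a)^2 - 7.7608*sin(a) + 12.6736)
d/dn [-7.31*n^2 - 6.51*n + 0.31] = -14.62*n - 6.51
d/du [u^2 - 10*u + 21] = 2*u - 10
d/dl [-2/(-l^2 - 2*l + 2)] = 4*(-l - 1)/(l^2 + 2*l - 2)^2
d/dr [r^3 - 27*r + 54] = 3*r^2 - 27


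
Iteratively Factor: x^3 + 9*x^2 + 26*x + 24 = (x + 3)*(x^2 + 6*x + 8) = (x + 2)*(x + 3)*(x + 4)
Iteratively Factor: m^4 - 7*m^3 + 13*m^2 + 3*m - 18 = (m - 3)*(m^3 - 4*m^2 + m + 6) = (m - 3)*(m - 2)*(m^2 - 2*m - 3) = (m - 3)*(m - 2)*(m + 1)*(m - 3)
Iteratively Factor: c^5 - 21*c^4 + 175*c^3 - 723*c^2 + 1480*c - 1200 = (c - 5)*(c^4 - 16*c^3 + 95*c^2 - 248*c + 240) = (c - 5)*(c - 4)*(c^3 - 12*c^2 + 47*c - 60) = (c - 5)*(c - 4)^2*(c^2 - 8*c + 15) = (c - 5)*(c - 4)^2*(c - 3)*(c - 5)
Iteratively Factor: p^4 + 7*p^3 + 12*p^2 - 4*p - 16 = (p - 1)*(p^3 + 8*p^2 + 20*p + 16) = (p - 1)*(p + 2)*(p^2 + 6*p + 8) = (p - 1)*(p + 2)*(p + 4)*(p + 2)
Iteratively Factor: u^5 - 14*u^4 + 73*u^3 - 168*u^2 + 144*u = (u)*(u^4 - 14*u^3 + 73*u^2 - 168*u + 144) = u*(u - 3)*(u^3 - 11*u^2 + 40*u - 48) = u*(u - 4)*(u - 3)*(u^2 - 7*u + 12) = u*(u - 4)*(u - 3)^2*(u - 4)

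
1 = 1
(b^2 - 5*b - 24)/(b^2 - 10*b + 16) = (b + 3)/(b - 2)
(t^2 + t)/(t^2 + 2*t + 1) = t/(t + 1)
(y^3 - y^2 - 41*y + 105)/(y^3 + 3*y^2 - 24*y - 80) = (y^2 + 4*y - 21)/(y^2 + 8*y + 16)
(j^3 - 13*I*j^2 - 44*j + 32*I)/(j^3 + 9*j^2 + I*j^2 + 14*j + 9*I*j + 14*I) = (j^3 - 13*I*j^2 - 44*j + 32*I)/(j^3 + j^2*(9 + I) + j*(14 + 9*I) + 14*I)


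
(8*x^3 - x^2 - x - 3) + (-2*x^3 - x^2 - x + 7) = 6*x^3 - 2*x^2 - 2*x + 4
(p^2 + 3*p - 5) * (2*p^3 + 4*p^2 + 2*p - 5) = 2*p^5 + 10*p^4 + 4*p^3 - 19*p^2 - 25*p + 25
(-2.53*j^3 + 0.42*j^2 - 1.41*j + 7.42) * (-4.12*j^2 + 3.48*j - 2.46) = 10.4236*j^5 - 10.5348*j^4 + 13.4946*j^3 - 36.5104*j^2 + 29.2902*j - 18.2532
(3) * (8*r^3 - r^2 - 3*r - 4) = 24*r^3 - 3*r^2 - 9*r - 12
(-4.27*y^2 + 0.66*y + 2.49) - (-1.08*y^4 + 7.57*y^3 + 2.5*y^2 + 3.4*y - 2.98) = 1.08*y^4 - 7.57*y^3 - 6.77*y^2 - 2.74*y + 5.47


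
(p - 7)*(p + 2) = p^2 - 5*p - 14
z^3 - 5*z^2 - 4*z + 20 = (z - 5)*(z - 2)*(z + 2)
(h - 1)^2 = h^2 - 2*h + 1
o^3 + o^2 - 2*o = o*(o - 1)*(o + 2)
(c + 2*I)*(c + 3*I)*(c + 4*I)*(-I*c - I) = -I*c^4 + 9*c^3 - I*c^3 + 9*c^2 + 26*I*c^2 - 24*c + 26*I*c - 24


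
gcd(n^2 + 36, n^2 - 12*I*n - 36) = n - 6*I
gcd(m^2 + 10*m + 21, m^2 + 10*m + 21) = m^2 + 10*m + 21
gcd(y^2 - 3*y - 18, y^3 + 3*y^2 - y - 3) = y + 3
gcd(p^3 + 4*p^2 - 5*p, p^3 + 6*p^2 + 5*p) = p^2 + 5*p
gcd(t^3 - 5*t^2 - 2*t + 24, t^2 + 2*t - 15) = t - 3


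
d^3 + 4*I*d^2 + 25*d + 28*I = (d - 4*I)*(d + I)*(d + 7*I)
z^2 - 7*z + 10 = (z - 5)*(z - 2)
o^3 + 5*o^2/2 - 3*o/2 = o*(o - 1/2)*(o + 3)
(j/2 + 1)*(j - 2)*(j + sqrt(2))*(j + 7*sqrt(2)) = j^4/2 + 4*sqrt(2)*j^3 + 5*j^2 - 16*sqrt(2)*j - 28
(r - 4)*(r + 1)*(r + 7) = r^3 + 4*r^2 - 25*r - 28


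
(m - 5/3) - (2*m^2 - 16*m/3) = -2*m^2 + 19*m/3 - 5/3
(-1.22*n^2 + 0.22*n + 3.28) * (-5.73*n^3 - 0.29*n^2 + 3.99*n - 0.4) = 6.9906*n^5 - 0.9068*n^4 - 23.726*n^3 + 0.4146*n^2 + 12.9992*n - 1.312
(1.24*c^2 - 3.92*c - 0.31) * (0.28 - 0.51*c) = -0.6324*c^3 + 2.3464*c^2 - 0.9395*c - 0.0868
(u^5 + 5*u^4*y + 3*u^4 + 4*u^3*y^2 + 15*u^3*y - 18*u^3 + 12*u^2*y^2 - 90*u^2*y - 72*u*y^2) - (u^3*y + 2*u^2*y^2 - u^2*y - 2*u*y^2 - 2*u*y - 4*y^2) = u^5 + 5*u^4*y + 3*u^4 + 4*u^3*y^2 + 14*u^3*y - 18*u^3 + 10*u^2*y^2 - 89*u^2*y - 70*u*y^2 + 2*u*y + 4*y^2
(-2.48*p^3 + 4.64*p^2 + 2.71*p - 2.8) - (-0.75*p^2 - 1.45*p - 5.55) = -2.48*p^3 + 5.39*p^2 + 4.16*p + 2.75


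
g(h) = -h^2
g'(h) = -2*h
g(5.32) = -28.30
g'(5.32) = -10.64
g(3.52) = -12.39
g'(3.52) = -7.04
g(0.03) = -0.00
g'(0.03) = -0.06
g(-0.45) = -0.20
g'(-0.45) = 0.90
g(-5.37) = -28.84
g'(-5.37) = 10.74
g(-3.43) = -11.76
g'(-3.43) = 6.86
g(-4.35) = -18.92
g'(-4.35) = 8.70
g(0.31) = -0.10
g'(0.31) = -0.62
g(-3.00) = -9.00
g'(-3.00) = 6.00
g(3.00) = -9.00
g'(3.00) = -6.00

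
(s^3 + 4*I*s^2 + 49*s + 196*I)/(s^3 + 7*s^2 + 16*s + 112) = (s^2 + 49)/(s^2 + s*(7 - 4*I) - 28*I)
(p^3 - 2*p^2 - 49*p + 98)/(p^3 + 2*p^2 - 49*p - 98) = (p - 2)/(p + 2)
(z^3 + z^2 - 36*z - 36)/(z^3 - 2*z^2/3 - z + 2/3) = 3*(z^2 - 36)/(3*z^2 - 5*z + 2)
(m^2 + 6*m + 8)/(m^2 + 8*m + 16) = (m + 2)/(m + 4)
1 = 1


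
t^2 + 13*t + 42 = (t + 6)*(t + 7)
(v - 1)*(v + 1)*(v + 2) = v^3 + 2*v^2 - v - 2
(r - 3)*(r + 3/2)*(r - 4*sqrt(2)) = r^3 - 4*sqrt(2)*r^2 - 3*r^2/2 - 9*r/2 + 6*sqrt(2)*r + 18*sqrt(2)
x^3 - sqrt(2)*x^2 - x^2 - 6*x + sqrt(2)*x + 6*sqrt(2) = (x - 3)*(x + 2)*(x - sqrt(2))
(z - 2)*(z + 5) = z^2 + 3*z - 10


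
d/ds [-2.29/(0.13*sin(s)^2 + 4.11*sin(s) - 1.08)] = (0.5954*sin(s) + 9.4119)*cos(s)/(0.13*sin(s)^2 + 4.11*sin(s) - 1.08)^2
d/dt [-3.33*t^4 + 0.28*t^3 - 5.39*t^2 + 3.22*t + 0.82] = -13.32*t^3 + 0.84*t^2 - 10.78*t + 3.22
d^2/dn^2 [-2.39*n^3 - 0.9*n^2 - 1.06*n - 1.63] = -14.34*n - 1.8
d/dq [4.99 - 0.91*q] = -0.910000000000000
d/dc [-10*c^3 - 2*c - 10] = -30*c^2 - 2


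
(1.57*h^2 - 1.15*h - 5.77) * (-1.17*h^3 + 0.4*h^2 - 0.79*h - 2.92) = -1.8369*h^5 + 1.9735*h^4 + 5.0506*h^3 - 5.9839*h^2 + 7.9163*h + 16.8484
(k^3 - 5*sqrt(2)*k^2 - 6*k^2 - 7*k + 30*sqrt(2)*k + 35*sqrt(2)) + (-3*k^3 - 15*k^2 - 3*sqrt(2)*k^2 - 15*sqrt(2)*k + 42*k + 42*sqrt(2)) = -2*k^3 - 21*k^2 - 8*sqrt(2)*k^2 + 15*sqrt(2)*k + 35*k + 77*sqrt(2)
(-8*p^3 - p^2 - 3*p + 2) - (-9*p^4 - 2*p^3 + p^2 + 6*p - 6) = 9*p^4 - 6*p^3 - 2*p^2 - 9*p + 8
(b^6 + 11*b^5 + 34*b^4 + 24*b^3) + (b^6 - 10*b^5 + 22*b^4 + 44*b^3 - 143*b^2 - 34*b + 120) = 2*b^6 + b^5 + 56*b^4 + 68*b^3 - 143*b^2 - 34*b + 120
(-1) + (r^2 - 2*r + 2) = r^2 - 2*r + 1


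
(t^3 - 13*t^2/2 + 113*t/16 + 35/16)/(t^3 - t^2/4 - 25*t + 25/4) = (16*t^2 - 24*t - 7)/(4*(4*t^2 + 19*t - 5))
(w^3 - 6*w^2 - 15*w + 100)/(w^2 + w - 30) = (w^2 - w - 20)/(w + 6)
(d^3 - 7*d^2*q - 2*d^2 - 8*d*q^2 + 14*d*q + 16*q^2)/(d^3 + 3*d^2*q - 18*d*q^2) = (d^3 - 7*d^2*q - 2*d^2 - 8*d*q^2 + 14*d*q + 16*q^2)/(d*(d^2 + 3*d*q - 18*q^2))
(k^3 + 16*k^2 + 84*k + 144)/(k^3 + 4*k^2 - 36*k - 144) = (k + 6)/(k - 6)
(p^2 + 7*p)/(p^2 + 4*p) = (p + 7)/(p + 4)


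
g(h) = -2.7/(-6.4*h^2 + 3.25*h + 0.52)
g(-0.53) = 0.90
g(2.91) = 0.06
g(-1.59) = 0.13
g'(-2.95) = 0.03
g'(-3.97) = 0.01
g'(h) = -2.7*(12.8*h - 3.25)/(-6.4*h^2 + 3.25*h + 0.52)^2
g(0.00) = -5.19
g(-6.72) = 0.01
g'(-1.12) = 0.38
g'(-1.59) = 0.15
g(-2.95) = 0.04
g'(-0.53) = 3.01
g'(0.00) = 32.45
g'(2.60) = -0.07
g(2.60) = 0.08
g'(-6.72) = 0.00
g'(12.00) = -0.00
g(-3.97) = 0.02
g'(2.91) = -0.05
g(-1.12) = 0.24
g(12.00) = 0.00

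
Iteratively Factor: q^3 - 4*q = (q - 2)*(q^2 + 2*q) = (q - 2)*(q + 2)*(q)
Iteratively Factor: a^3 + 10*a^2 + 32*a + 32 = (a + 4)*(a^2 + 6*a + 8) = (a + 4)^2*(a + 2)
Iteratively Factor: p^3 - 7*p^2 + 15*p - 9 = (p - 1)*(p^2 - 6*p + 9) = (p - 3)*(p - 1)*(p - 3)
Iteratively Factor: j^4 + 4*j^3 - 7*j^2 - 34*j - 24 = (j + 1)*(j^3 + 3*j^2 - 10*j - 24) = (j + 1)*(j + 4)*(j^2 - j - 6) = (j + 1)*(j + 2)*(j + 4)*(j - 3)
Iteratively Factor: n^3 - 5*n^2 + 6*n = (n - 3)*(n^2 - 2*n) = (n - 3)*(n - 2)*(n)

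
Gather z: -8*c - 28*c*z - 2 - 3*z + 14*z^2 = -8*c + 14*z^2 + z*(-28*c - 3) - 2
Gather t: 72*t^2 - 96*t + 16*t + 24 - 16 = 72*t^2 - 80*t + 8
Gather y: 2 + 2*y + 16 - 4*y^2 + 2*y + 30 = -4*y^2 + 4*y + 48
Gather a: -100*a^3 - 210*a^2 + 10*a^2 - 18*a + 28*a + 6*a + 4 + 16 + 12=-100*a^3 - 200*a^2 + 16*a + 32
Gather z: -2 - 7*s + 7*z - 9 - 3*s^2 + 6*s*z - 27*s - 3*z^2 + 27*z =-3*s^2 - 34*s - 3*z^2 + z*(6*s + 34) - 11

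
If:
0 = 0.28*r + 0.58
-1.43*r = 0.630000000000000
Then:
No Solution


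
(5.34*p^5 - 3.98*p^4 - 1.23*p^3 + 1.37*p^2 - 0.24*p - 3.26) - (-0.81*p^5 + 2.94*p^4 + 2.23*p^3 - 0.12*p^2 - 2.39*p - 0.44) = 6.15*p^5 - 6.92*p^4 - 3.46*p^3 + 1.49*p^2 + 2.15*p - 2.82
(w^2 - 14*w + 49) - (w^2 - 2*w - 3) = 52 - 12*w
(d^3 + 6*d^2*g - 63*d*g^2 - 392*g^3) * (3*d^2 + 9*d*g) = 3*d^5 + 27*d^4*g - 135*d^3*g^2 - 1743*d^2*g^3 - 3528*d*g^4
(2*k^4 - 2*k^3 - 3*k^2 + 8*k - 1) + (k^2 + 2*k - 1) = 2*k^4 - 2*k^3 - 2*k^2 + 10*k - 2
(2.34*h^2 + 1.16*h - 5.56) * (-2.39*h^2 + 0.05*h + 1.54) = -5.5926*h^4 - 2.6554*h^3 + 16.95*h^2 + 1.5084*h - 8.5624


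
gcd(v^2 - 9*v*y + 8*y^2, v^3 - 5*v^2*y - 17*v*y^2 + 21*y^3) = -v + y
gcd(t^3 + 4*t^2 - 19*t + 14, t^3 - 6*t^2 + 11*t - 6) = t^2 - 3*t + 2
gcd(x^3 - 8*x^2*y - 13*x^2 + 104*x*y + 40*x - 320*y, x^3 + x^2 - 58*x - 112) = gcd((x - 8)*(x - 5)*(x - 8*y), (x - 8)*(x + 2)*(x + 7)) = x - 8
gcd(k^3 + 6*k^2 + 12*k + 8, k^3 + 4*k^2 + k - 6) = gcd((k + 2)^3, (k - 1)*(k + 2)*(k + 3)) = k + 2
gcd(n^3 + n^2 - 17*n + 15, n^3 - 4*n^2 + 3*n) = n^2 - 4*n + 3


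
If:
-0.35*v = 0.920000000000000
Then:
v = -2.63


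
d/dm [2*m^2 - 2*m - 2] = 4*m - 2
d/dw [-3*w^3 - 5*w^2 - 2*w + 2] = -9*w^2 - 10*w - 2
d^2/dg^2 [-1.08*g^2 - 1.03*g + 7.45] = -2.16000000000000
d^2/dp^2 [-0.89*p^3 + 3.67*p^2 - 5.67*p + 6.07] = 7.34 - 5.34*p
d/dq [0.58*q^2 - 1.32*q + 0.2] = 1.16*q - 1.32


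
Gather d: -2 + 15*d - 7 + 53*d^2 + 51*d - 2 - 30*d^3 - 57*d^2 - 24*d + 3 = -30*d^3 - 4*d^2 + 42*d - 8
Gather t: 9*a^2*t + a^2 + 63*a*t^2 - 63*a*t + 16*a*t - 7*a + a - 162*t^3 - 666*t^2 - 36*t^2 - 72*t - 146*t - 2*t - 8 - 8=a^2 - 6*a - 162*t^3 + t^2*(63*a - 702) + t*(9*a^2 - 47*a - 220) - 16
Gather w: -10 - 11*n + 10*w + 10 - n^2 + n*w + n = -n^2 - 10*n + w*(n + 10)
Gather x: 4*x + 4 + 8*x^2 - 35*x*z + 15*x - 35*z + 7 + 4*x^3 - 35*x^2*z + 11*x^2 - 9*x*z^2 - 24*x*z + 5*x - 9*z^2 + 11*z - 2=4*x^3 + x^2*(19 - 35*z) + x*(-9*z^2 - 59*z + 24) - 9*z^2 - 24*z + 9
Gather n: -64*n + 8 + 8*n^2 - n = 8*n^2 - 65*n + 8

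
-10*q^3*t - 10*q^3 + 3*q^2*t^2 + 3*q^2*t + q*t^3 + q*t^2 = (-2*q + t)*(5*q + t)*(q*t + q)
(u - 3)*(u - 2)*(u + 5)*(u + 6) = u^4 + 6*u^3 - 19*u^2 - 84*u + 180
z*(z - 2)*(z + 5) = z^3 + 3*z^2 - 10*z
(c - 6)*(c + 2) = c^2 - 4*c - 12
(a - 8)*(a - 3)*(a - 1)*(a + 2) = a^4 - 10*a^3 + 11*a^2 + 46*a - 48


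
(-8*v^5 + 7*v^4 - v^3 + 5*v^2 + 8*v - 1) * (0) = 0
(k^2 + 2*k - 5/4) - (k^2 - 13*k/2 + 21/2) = 17*k/2 - 47/4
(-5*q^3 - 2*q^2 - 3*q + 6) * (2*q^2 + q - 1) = -10*q^5 - 9*q^4 - 3*q^3 + 11*q^2 + 9*q - 6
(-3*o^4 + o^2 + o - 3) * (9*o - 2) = -27*o^5 + 6*o^4 + 9*o^3 + 7*o^2 - 29*o + 6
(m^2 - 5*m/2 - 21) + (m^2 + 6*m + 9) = 2*m^2 + 7*m/2 - 12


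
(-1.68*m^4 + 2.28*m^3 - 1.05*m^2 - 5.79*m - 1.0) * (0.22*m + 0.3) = -0.3696*m^5 - 0.00240000000000007*m^4 + 0.453*m^3 - 1.5888*m^2 - 1.957*m - 0.3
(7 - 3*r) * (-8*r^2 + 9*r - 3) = 24*r^3 - 83*r^2 + 72*r - 21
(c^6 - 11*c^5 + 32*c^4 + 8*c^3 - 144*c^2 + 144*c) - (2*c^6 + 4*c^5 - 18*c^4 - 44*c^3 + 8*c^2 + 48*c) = -c^6 - 15*c^5 + 50*c^4 + 52*c^3 - 152*c^2 + 96*c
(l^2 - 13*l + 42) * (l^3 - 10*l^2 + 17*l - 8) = l^5 - 23*l^4 + 189*l^3 - 649*l^2 + 818*l - 336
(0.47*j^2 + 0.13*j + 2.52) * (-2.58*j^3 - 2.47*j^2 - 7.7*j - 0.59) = -1.2126*j^5 - 1.4963*j^4 - 10.4417*j^3 - 7.5027*j^2 - 19.4807*j - 1.4868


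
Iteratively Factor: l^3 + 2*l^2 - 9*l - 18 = (l + 3)*(l^2 - l - 6) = (l - 3)*(l + 3)*(l + 2)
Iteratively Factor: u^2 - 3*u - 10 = (u + 2)*(u - 5)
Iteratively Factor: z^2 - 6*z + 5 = (z - 1)*(z - 5)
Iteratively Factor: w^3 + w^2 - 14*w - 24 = (w - 4)*(w^2 + 5*w + 6) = (w - 4)*(w + 2)*(w + 3)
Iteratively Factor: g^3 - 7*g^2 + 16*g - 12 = (g - 2)*(g^2 - 5*g + 6) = (g - 3)*(g - 2)*(g - 2)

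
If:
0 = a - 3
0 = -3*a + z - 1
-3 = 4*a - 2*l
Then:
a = 3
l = 15/2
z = 10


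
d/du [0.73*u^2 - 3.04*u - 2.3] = 1.46*u - 3.04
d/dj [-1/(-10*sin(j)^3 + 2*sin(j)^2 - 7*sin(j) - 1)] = 4*(-30*sin(j)^2 + 4*sin(j) - 7)*cos(j)/(-29*sin(j) + 5*sin(3*j) - 2*cos(2*j))^2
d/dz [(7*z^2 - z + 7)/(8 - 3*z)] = (-21*z^2 + 112*z + 13)/(9*z^2 - 48*z + 64)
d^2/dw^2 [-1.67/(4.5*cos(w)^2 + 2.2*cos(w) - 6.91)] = (135.27*(1 - cos(w)^2)^2 + 132.264*cos(w)^3 + 283.4324*cos(w)^2 - 135.80941*cos(w) - 20.66625*cos(3*w) - 255.2929)/(4.5*cos(w)^2 + 2.2*cos(w) - 6.91)^3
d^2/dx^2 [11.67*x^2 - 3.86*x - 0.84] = 23.3400000000000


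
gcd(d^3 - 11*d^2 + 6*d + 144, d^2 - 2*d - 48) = d - 8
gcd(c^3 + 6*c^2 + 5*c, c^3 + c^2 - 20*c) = c^2 + 5*c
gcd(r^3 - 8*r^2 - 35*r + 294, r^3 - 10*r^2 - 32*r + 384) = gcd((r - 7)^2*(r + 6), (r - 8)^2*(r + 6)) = r + 6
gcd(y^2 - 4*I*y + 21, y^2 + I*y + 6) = y + 3*I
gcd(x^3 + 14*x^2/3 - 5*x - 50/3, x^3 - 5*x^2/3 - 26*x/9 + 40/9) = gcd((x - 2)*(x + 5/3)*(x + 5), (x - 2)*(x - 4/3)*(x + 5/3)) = x^2 - x/3 - 10/3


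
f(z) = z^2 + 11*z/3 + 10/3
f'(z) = 2*z + 11/3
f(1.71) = 12.53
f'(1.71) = 7.09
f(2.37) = 17.64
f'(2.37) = 8.41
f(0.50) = 5.42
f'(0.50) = 4.67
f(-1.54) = 0.06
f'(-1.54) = 0.59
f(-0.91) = 0.82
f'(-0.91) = 1.85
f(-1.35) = 0.21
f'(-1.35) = 0.97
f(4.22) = 36.62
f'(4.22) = 12.11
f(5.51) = 53.90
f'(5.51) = 14.69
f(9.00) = 117.33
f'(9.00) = 21.67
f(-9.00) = 51.33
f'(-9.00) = -14.33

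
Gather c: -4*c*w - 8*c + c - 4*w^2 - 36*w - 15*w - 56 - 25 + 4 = c*(-4*w - 7) - 4*w^2 - 51*w - 77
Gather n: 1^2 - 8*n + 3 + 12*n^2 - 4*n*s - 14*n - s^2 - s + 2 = 12*n^2 + n*(-4*s - 22) - s^2 - s + 6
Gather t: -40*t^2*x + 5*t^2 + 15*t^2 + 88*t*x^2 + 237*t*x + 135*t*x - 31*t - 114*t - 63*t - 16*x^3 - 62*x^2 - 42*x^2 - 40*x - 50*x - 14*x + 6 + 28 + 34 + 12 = t^2*(20 - 40*x) + t*(88*x^2 + 372*x - 208) - 16*x^3 - 104*x^2 - 104*x + 80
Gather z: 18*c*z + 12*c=18*c*z + 12*c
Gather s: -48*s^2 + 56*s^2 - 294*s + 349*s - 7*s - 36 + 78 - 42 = 8*s^2 + 48*s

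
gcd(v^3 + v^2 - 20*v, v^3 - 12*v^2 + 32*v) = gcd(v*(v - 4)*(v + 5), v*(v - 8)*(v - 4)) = v^2 - 4*v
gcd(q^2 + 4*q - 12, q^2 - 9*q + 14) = q - 2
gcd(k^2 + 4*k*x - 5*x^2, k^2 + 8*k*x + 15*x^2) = k + 5*x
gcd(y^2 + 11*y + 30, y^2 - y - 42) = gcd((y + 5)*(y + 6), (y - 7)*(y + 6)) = y + 6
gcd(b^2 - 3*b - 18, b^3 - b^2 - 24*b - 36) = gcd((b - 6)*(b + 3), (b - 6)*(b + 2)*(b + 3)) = b^2 - 3*b - 18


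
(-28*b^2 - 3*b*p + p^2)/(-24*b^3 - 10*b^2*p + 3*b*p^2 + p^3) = (-7*b + p)/(-6*b^2 - b*p + p^2)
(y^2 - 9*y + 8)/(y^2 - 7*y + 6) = (y - 8)/(y - 6)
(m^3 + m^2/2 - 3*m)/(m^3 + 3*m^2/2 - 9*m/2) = (m + 2)/(m + 3)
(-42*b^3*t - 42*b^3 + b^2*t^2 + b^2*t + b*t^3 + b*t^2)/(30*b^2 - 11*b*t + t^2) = b*(7*b*t + 7*b + t^2 + t)/(-5*b + t)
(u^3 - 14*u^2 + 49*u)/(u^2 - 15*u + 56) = u*(u - 7)/(u - 8)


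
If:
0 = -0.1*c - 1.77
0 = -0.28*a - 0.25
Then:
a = -0.89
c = -17.70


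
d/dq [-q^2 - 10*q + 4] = -2*q - 10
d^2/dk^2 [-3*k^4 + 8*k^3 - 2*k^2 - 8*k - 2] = -36*k^2 + 48*k - 4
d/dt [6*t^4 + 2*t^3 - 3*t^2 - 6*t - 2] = 24*t^3 + 6*t^2 - 6*t - 6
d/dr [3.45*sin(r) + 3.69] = 3.45*cos(r)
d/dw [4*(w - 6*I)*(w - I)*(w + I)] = 12*w^2 - 48*I*w + 4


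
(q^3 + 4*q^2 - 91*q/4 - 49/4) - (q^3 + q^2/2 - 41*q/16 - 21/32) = 7*q^2/2 - 323*q/16 - 371/32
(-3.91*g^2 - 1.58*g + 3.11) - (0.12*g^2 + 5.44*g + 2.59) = -4.03*g^2 - 7.02*g + 0.52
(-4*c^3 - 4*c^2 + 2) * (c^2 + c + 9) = -4*c^5 - 8*c^4 - 40*c^3 - 34*c^2 + 2*c + 18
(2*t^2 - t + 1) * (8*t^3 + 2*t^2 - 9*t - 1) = 16*t^5 - 4*t^4 - 12*t^3 + 9*t^2 - 8*t - 1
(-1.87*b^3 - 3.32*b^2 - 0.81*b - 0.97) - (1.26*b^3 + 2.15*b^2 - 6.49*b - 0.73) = -3.13*b^3 - 5.47*b^2 + 5.68*b - 0.24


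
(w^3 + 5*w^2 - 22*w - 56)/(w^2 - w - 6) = (w^2 + 3*w - 28)/(w - 3)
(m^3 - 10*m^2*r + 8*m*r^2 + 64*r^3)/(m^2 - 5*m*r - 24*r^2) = (m^2 - 2*m*r - 8*r^2)/(m + 3*r)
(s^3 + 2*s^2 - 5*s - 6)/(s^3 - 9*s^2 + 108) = (s^2 - s - 2)/(s^2 - 12*s + 36)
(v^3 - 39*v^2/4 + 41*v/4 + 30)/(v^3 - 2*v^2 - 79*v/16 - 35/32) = 8*(v^2 - 11*v + 24)/(8*v^2 - 26*v - 7)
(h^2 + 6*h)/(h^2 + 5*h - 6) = h/(h - 1)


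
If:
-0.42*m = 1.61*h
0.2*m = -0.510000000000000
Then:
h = 0.67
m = -2.55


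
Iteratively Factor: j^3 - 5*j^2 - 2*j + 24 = (j - 4)*(j^2 - j - 6) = (j - 4)*(j + 2)*(j - 3)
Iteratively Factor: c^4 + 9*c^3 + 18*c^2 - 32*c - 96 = (c + 4)*(c^3 + 5*c^2 - 2*c - 24) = (c + 4)^2*(c^2 + c - 6) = (c - 2)*(c + 4)^2*(c + 3)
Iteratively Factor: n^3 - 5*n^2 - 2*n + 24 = (n - 4)*(n^2 - n - 6) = (n - 4)*(n - 3)*(n + 2)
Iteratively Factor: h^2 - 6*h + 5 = (h - 1)*(h - 5)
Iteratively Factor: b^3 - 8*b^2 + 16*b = (b - 4)*(b^2 - 4*b) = (b - 4)^2*(b)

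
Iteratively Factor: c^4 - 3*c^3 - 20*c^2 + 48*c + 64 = (c - 4)*(c^3 + c^2 - 16*c - 16) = (c - 4)^2*(c^2 + 5*c + 4) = (c - 4)^2*(c + 1)*(c + 4)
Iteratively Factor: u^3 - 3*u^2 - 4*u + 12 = (u - 2)*(u^2 - u - 6) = (u - 3)*(u - 2)*(u + 2)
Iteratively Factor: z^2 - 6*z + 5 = (z - 1)*(z - 5)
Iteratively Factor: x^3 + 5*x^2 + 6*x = (x + 3)*(x^2 + 2*x) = (x + 2)*(x + 3)*(x)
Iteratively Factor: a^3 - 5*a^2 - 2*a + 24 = (a - 3)*(a^2 - 2*a - 8) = (a - 4)*(a - 3)*(a + 2)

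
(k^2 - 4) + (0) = k^2 - 4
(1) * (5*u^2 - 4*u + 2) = 5*u^2 - 4*u + 2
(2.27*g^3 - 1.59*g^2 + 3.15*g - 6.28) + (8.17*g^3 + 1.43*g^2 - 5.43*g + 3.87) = 10.44*g^3 - 0.16*g^2 - 2.28*g - 2.41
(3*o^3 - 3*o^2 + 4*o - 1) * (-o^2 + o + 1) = -3*o^5 + 6*o^4 - 4*o^3 + 2*o^2 + 3*o - 1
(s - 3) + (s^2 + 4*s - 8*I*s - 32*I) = s^2 + 5*s - 8*I*s - 3 - 32*I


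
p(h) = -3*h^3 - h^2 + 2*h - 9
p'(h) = -9*h^2 - 2*h + 2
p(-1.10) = -8.42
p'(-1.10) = -6.69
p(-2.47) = 25.17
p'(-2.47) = -47.97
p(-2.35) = 19.71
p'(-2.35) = -43.00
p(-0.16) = -9.33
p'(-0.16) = 2.09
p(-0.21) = -9.44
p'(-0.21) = 2.02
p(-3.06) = 61.47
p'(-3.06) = -76.15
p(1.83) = -27.07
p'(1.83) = -31.80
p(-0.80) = -9.70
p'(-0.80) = -2.16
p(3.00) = -93.00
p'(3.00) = -85.00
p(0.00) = -9.00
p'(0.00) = 2.00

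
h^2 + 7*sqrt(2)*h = h*(h + 7*sqrt(2))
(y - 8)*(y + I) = y^2 - 8*y + I*y - 8*I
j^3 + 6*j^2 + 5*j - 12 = (j - 1)*(j + 3)*(j + 4)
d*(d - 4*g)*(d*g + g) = d^3*g - 4*d^2*g^2 + d^2*g - 4*d*g^2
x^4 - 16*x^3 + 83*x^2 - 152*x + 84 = (x - 7)*(x - 6)*(x - 2)*(x - 1)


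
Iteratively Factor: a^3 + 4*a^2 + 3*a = (a + 1)*(a^2 + 3*a) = (a + 1)*(a + 3)*(a)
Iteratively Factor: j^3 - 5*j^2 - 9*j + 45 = (j + 3)*(j^2 - 8*j + 15) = (j - 5)*(j + 3)*(j - 3)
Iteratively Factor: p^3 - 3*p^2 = (p)*(p^2 - 3*p) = p^2*(p - 3)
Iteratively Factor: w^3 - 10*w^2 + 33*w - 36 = (w - 4)*(w^2 - 6*w + 9) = (w - 4)*(w - 3)*(w - 3)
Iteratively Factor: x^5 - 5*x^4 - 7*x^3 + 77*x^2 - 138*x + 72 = (x - 3)*(x^4 - 2*x^3 - 13*x^2 + 38*x - 24) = (x - 3)*(x - 1)*(x^3 - x^2 - 14*x + 24) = (x - 3)^2*(x - 1)*(x^2 + 2*x - 8) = (x - 3)^2*(x - 1)*(x + 4)*(x - 2)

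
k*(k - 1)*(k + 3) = k^3 + 2*k^2 - 3*k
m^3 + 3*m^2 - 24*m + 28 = (m - 2)^2*(m + 7)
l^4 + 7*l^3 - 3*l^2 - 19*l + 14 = (l - 1)^2*(l + 2)*(l + 7)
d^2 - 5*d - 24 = (d - 8)*(d + 3)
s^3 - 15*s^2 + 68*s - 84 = (s - 7)*(s - 6)*(s - 2)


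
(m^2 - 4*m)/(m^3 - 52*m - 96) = m*(4 - m)/(-m^3 + 52*m + 96)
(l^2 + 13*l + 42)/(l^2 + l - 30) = (l + 7)/(l - 5)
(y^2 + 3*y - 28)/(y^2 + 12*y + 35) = (y - 4)/(y + 5)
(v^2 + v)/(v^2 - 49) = v*(v + 1)/(v^2 - 49)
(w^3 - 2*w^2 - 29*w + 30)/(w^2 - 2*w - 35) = (w^2 - 7*w + 6)/(w - 7)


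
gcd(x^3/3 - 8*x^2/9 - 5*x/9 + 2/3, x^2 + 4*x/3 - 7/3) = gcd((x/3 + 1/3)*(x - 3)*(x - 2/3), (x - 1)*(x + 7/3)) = 1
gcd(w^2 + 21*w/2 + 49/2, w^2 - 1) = 1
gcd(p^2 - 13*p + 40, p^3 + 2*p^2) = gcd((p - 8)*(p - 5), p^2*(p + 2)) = 1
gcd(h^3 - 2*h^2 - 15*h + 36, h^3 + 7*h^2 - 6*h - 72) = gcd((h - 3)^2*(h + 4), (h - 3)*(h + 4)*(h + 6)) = h^2 + h - 12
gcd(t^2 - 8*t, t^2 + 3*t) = t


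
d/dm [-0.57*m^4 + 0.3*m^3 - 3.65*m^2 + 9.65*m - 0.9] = -2.28*m^3 + 0.9*m^2 - 7.3*m + 9.65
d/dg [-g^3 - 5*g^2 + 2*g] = -3*g^2 - 10*g + 2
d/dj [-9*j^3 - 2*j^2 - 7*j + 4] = -27*j^2 - 4*j - 7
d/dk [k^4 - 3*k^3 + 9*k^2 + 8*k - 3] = 4*k^3 - 9*k^2 + 18*k + 8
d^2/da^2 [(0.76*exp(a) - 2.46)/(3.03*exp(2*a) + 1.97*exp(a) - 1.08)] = (6.977484*exp(4*a) - 94.876572*exp(3*a) - 29.129814*exp(2*a) - 40.130454*exp(a) - 4.347432)*exp(a)/(27.818127*exp(6*a) + 54.259119*exp(5*a) + 5.531265*exp(4*a) - 31.034395*exp(3*a) - 1.97154*exp(2*a) + 6.893424*exp(a) - 1.259712)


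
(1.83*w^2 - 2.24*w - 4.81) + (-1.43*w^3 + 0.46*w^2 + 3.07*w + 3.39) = -1.43*w^3 + 2.29*w^2 + 0.83*w - 1.42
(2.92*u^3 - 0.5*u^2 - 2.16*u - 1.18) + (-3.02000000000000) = 2.92*u^3 - 0.5*u^2 - 2.16*u - 4.2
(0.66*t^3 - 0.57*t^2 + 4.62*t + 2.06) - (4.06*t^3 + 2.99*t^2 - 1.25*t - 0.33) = -3.4*t^3 - 3.56*t^2 + 5.87*t + 2.39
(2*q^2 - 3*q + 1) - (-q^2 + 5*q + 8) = 3*q^2 - 8*q - 7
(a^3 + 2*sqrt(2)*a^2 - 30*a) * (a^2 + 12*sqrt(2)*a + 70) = a^5 + 14*sqrt(2)*a^4 + 88*a^3 - 220*sqrt(2)*a^2 - 2100*a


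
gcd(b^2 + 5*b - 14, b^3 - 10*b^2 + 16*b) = b - 2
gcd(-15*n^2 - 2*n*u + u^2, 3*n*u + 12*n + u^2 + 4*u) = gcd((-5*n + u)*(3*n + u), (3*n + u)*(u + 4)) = 3*n + u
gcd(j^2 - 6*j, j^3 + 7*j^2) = j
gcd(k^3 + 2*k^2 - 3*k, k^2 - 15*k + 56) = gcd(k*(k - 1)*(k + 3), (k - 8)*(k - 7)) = 1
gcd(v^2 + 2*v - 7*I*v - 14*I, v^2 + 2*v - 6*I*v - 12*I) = v + 2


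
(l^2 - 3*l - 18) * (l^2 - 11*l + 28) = l^4 - 14*l^3 + 43*l^2 + 114*l - 504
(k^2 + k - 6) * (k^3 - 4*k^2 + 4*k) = k^5 - 3*k^4 - 6*k^3 + 28*k^2 - 24*k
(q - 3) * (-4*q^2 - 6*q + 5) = -4*q^3 + 6*q^2 + 23*q - 15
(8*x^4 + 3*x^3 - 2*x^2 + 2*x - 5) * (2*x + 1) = 16*x^5 + 14*x^4 - x^3 + 2*x^2 - 8*x - 5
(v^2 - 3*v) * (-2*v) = -2*v^3 + 6*v^2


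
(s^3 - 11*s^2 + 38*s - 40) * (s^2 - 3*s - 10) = s^5 - 14*s^4 + 61*s^3 - 44*s^2 - 260*s + 400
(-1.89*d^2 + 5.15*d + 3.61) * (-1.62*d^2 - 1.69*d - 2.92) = 3.0618*d^4 - 5.1489*d^3 - 9.0329*d^2 - 21.1389*d - 10.5412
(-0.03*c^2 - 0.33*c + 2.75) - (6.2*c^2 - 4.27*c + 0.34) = -6.23*c^2 + 3.94*c + 2.41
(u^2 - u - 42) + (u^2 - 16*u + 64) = 2*u^2 - 17*u + 22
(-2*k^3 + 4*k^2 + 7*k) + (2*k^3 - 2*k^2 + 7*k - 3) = 2*k^2 + 14*k - 3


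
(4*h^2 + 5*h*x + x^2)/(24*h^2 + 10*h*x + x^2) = (h + x)/(6*h + x)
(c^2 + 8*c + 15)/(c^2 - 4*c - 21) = (c + 5)/(c - 7)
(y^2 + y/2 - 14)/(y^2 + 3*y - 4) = (y - 7/2)/(y - 1)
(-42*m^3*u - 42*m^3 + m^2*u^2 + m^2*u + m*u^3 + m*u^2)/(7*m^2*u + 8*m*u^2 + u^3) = m*(-6*m*u - 6*m + u^2 + u)/(u*(m + u))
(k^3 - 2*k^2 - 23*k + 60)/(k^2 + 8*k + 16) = (k^3 - 2*k^2 - 23*k + 60)/(k^2 + 8*k + 16)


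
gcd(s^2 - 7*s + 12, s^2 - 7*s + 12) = s^2 - 7*s + 12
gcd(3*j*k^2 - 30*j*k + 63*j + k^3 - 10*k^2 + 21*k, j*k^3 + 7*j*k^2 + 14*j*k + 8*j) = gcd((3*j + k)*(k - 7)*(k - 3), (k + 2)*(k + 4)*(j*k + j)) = 1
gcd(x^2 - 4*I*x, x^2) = x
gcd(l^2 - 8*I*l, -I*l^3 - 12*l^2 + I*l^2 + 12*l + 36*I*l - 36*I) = 1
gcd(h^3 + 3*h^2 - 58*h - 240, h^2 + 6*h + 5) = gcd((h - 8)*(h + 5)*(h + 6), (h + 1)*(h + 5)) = h + 5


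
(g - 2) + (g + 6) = 2*g + 4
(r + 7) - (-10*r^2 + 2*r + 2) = 10*r^2 - r + 5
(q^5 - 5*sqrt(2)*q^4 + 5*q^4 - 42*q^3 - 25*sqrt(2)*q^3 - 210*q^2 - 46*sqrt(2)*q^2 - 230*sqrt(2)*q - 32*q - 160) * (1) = q^5 - 5*sqrt(2)*q^4 + 5*q^4 - 42*q^3 - 25*sqrt(2)*q^3 - 210*q^2 - 46*sqrt(2)*q^2 - 230*sqrt(2)*q - 32*q - 160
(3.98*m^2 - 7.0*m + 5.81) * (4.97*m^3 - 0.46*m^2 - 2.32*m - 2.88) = 19.7806*m^5 - 36.6208*m^4 + 22.8621*m^3 + 2.105*m^2 + 6.6808*m - 16.7328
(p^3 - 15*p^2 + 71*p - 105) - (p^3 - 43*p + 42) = -15*p^2 + 114*p - 147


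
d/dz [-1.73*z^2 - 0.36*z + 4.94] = -3.46*z - 0.36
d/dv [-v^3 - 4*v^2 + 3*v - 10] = -3*v^2 - 8*v + 3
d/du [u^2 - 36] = 2*u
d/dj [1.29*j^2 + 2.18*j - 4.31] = 2.58*j + 2.18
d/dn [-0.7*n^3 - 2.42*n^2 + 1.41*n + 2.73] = -2.1*n^2 - 4.84*n + 1.41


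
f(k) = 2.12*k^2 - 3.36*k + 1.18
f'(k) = 4.24*k - 3.36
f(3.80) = 19.02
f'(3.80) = 12.75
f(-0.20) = 1.94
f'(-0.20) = -4.21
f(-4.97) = 70.25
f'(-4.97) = -24.43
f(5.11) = 39.37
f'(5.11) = 18.31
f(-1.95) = 15.79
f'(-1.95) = -11.63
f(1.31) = 0.42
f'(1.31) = 2.19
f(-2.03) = 16.74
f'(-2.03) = -11.97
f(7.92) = 107.55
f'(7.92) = 30.22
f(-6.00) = 97.66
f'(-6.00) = -28.80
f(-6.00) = 97.66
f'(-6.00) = -28.80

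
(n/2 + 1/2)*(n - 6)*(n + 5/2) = n^3/2 - 5*n^2/4 - 37*n/4 - 15/2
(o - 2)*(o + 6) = o^2 + 4*o - 12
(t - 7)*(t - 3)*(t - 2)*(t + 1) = t^4 - 11*t^3 + 29*t^2 - t - 42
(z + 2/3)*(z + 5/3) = z^2 + 7*z/3 + 10/9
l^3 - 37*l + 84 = (l - 4)*(l - 3)*(l + 7)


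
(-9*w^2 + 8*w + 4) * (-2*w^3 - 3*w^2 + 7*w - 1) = 18*w^5 + 11*w^4 - 95*w^3 + 53*w^2 + 20*w - 4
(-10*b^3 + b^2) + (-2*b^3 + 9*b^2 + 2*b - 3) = -12*b^3 + 10*b^2 + 2*b - 3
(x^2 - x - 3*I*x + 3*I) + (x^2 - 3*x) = 2*x^2 - 4*x - 3*I*x + 3*I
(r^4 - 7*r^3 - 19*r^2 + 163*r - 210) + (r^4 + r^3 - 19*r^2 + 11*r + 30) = 2*r^4 - 6*r^3 - 38*r^2 + 174*r - 180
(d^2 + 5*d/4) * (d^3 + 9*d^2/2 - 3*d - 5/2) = d^5 + 23*d^4/4 + 21*d^3/8 - 25*d^2/4 - 25*d/8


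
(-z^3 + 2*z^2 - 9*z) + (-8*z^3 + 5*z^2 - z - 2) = -9*z^3 + 7*z^2 - 10*z - 2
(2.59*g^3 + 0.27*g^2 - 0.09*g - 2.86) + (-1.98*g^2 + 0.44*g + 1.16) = 2.59*g^3 - 1.71*g^2 + 0.35*g - 1.7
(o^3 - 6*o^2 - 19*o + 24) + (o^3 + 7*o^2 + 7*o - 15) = 2*o^3 + o^2 - 12*o + 9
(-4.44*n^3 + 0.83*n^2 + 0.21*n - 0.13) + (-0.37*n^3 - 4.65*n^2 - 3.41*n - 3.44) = -4.81*n^3 - 3.82*n^2 - 3.2*n - 3.57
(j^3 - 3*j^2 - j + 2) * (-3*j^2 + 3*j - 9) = -3*j^5 + 12*j^4 - 15*j^3 + 18*j^2 + 15*j - 18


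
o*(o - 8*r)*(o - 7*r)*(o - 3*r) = o^4 - 18*o^3*r + 101*o^2*r^2 - 168*o*r^3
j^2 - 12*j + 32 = (j - 8)*(j - 4)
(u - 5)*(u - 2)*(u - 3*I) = u^3 - 7*u^2 - 3*I*u^2 + 10*u + 21*I*u - 30*I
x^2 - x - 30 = (x - 6)*(x + 5)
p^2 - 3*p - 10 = (p - 5)*(p + 2)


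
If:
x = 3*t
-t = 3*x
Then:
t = 0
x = 0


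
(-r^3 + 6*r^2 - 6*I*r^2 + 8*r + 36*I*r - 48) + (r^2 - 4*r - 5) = -r^3 + 7*r^2 - 6*I*r^2 + 4*r + 36*I*r - 53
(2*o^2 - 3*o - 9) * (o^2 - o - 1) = 2*o^4 - 5*o^3 - 8*o^2 + 12*o + 9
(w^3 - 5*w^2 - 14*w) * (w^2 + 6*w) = w^5 + w^4 - 44*w^3 - 84*w^2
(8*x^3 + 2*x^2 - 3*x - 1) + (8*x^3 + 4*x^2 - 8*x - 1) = 16*x^3 + 6*x^2 - 11*x - 2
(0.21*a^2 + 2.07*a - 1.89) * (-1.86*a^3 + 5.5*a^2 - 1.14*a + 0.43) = -0.3906*a^5 - 2.6952*a^4 + 14.661*a^3 - 12.6645*a^2 + 3.0447*a - 0.8127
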